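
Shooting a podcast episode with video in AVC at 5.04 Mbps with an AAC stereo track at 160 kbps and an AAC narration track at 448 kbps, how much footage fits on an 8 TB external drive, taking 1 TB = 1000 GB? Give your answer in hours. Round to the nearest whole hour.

3148 hours

Audio total: 160 + 448 = 608 kbps = 0.608 Mbps.
Total bitrate: 5.04 + 0.608 = 5.648 Mbps.
Capacity: 8 TB = 64,000,000 Mb.
Recording time: 64,000,000 / 5.648 = 11,331,445 s ≈ 3,148 hours.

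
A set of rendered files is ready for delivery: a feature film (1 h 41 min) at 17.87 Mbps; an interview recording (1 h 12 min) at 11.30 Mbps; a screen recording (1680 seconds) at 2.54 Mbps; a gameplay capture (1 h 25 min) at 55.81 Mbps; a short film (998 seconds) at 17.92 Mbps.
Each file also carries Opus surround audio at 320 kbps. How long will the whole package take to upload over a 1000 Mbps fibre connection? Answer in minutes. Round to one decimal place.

Audio: 320 kbps = 0.320 Mbps.
feature film: 18.190 Mbps × 6060 s = 110231.4 Mb
interview recording: 11.620 Mbps × 4320 s = 50198.4 Mb
screen recording: 2.860 Mbps × 1680 s = 4804.8 Mb
gameplay capture: 56.130 Mbps × 5100 s = 286263.0 Mb
short film: 18.240 Mbps × 998 s = 18203.5 Mb
Total: 469701.1 Mb = 58712.6 MB.
At 1000 Mbps: 469701.1 / 1000 = 470 s ≈ 7.83 minutes.

7.8 minutes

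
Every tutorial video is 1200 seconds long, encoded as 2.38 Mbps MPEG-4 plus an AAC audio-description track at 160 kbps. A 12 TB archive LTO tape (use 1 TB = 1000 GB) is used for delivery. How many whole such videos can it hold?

Audio: 160 kbps = 0.160 Mbps.
Total bitrate: 2.540 Mbps.
Per item: 2.540 Mbps × 1200 s = 3,048 Mb = 381.0 MB.
Capacity: 12 TB = 96,000,000 Mb; 31496.06 items → 31496 complete.

31496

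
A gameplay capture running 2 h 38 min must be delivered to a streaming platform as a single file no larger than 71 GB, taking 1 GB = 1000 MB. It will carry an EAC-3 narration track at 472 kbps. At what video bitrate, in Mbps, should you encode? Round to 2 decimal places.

59.44 Mbps

Budget: 71 GB = 568000.0 Mb.
2 h 38 min = 158 min = 9480 s
Total bitrate budget: 568000.0 Mb / 9480 s = 59.916 Mbps.
Audio: 472 kbps = 0.472 Mbps.
Video: 59.916 − 0.472 = 59.444 Mbps.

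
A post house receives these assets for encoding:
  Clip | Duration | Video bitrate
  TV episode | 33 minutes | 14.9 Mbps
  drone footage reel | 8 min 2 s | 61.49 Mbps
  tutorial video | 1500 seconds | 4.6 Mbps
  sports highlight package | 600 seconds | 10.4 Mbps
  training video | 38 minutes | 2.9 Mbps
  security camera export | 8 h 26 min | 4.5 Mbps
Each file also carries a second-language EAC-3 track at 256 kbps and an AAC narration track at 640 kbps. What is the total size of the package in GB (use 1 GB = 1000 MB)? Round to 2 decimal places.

31.11 GB

Audio total: 256 + 640 = 896 kbps = 0.896 Mbps.
TV episode: 15.796 Mbps × 1980 s = 31276.1 Mb
drone footage reel: 62.386 Mbps × 482 s = 30070.1 Mb
tutorial video: 5.496 Mbps × 1500 s = 8244.0 Mb
sports highlight package: 11.296 Mbps × 600 s = 6777.6 Mb
training video: 3.796 Mbps × 2280 s = 8654.9 Mb
security camera export: 5.396 Mbps × 30360 s = 163822.6 Mb
Total: 248845.2 Mb = 31105.6 MB.
= 31.11 GB.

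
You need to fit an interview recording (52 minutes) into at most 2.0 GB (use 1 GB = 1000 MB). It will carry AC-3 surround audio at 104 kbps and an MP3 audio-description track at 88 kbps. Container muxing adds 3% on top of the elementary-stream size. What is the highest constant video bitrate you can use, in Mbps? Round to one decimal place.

Budget: 2.0 GB = 16000.0 Mb.
Stream payload after overhead: 16000.0 / 1.03 = 15534.0 Mb.
52 min = 3120 s
Total bitrate budget: 15534.0 Mb / 3120 s = 4.979 Mbps.
Audio total: 104 + 88 = 192 kbps = 0.192 Mbps.
Video: 4.979 − 0.192 = 4.787 Mbps.

4.8 Mbps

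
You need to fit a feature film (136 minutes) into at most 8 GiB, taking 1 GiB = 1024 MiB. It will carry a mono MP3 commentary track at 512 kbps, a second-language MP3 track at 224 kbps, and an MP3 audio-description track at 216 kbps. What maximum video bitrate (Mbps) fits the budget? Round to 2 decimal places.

7.47 Mbps

Budget: 8 GiB = 68719.5 Mb.
136 min = 8160 s
Total bitrate budget: 68719.5 Mb / 8160 s = 8.422 Mbps.
Audio total: 512 + 224 + 216 = 952 kbps = 0.952 Mbps.
Video: 8.422 − 0.952 = 7.470 Mbps.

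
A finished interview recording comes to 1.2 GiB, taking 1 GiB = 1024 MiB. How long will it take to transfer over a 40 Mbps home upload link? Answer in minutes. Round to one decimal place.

4.3 minutes

File: 1.2 GiB = 10307.9 Mb.
At 40 Mbps: 10307.9 / 40 = 257.7 s ≈ 4.29 minutes.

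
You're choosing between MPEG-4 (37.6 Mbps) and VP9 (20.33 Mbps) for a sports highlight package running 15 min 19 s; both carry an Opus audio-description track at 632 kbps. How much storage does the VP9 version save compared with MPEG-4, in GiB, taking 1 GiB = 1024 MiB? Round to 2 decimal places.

1.85 GiB

15 min 19 s = 919 s
Audio: 632 kbps = 0.632 Mbps.
MPEG-4: 38.232 Mbps × 919 s = 35135.2 Mb = 4.090 GiB.
VP9: 20.962 Mbps × 919 s = 19264.1 Mb = 2.243 GiB.
Saving: 4.090 − 2.243 = 1.848 GiB.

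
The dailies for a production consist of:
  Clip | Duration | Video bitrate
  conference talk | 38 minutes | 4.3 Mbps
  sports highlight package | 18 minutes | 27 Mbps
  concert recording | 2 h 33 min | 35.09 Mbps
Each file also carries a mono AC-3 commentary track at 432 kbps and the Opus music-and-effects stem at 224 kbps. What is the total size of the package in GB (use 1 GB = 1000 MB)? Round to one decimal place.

Audio total: 432 + 224 = 656 kbps = 0.656 Mbps.
conference talk: 4.956 Mbps × 2280 s = 11299.7 Mb
sports highlight package: 27.656 Mbps × 1080 s = 29868.5 Mb
concert recording: 35.746 Mbps × 9180 s = 328148.3 Mb
Total: 369316.4 Mb = 46164.6 MB.
= 46.16 GB.

46.2 GB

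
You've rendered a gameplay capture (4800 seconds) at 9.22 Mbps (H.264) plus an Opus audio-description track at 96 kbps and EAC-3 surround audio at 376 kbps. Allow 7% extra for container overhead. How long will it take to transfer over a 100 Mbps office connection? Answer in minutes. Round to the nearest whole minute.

8 minutes

Audio total: 96 + 376 = 472 kbps = 0.472 Mbps.
Total bitrate: 9.692 Mbps.
File: 9.692 Mbps × 4800 s = 46521.6 Mb.
With 7% container overhead: ×1.07. → 49778.1 Mb.
At 100 Mbps: 49778.1 / 100 = 497.8 s ≈ 8.3 minutes.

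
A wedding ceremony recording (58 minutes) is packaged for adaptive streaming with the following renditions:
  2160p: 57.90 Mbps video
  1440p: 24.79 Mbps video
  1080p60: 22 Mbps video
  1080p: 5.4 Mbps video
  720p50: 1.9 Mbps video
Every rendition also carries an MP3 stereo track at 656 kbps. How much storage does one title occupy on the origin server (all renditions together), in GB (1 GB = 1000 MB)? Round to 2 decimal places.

58 min = 3480 s
Audio: 656 kbps = 0.656 Mbps.
Sum of rendition bitrates: (57.90+0.656) + (24.79+0.656) + (22+0.656) + (5.4+0.656) + (1.9+0.656) = 115.270 Mbps.
× 3480 s = 401,140 Mb = 50,142 MB = 50.14 GB.

50.14 GB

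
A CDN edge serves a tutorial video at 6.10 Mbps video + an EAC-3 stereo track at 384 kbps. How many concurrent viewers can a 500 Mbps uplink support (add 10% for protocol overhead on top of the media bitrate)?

70

Audio: 384 kbps = 0.384 Mbps.
Per-viewer media rate: 6.484 Mbps.
On the wire with 10% overhead: 7.132 Mbps.
500 Mbps = 500.0 Mbps; 500.0 / 7.132 = 70.10 → 70 viewers.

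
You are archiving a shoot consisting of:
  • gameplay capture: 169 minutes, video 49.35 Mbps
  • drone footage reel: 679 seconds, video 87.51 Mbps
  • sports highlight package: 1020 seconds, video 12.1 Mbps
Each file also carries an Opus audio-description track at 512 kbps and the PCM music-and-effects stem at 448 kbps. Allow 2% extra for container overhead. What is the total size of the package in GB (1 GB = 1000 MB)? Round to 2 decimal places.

Audio total: 512 + 448 = 960 kbps = 0.960 Mbps.
gameplay capture: 50.310 Mbps × 10140 s × 1.02 = 520346.3 Mb
drone footage reel: 88.470 Mbps × 679 s × 1.02 = 61272.6 Mb
sports highlight package: 13.060 Mbps × 1020 s × 1.02 = 13587.6 Mb
Total: 595206.4 Mb = 74400.8 MB.
= 74.40 GB.

74.40 GB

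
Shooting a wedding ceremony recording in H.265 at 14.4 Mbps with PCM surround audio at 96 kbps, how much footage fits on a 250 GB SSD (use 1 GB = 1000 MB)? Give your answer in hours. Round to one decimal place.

38.3 hours

Audio: 96 kbps = 0.096 Mbps.
Total bitrate: 14.4 + 0.096 = 14.496 Mbps.
Capacity: 250 GB = 2,000,000 Mb.
Recording time: 2,000,000 / 14.496 = 137,969 s ≈ 38.3 hours.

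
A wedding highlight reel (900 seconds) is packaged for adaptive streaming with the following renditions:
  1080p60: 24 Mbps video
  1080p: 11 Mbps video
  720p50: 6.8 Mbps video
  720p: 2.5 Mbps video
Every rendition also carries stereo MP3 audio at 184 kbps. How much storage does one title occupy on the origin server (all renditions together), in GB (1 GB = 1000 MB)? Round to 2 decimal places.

Audio: 184 kbps = 0.184 Mbps.
Sum of rendition bitrates: (24+0.184) + (11+0.184) + (6.8+0.184) + (2.5+0.184) = 45.036 Mbps.
× 900 s = 40,532 Mb = 5,067 MB = 5.067 GB.

5.07 GB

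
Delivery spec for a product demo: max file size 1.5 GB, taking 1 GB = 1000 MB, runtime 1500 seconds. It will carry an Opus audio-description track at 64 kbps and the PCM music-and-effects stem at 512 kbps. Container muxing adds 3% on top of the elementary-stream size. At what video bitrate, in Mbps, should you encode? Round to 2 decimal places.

7.19 Mbps

Budget: 1.5 GB = 12000.0 Mb.
Stream payload after overhead: 12000.0 / 1.03 = 11650.5 Mb.
Total bitrate budget: 11650.5 Mb / 1500 s = 7.767 Mbps.
Audio total: 64 + 512 = 576 kbps = 0.576 Mbps.
Video: 7.767 − 0.576 = 7.191 Mbps.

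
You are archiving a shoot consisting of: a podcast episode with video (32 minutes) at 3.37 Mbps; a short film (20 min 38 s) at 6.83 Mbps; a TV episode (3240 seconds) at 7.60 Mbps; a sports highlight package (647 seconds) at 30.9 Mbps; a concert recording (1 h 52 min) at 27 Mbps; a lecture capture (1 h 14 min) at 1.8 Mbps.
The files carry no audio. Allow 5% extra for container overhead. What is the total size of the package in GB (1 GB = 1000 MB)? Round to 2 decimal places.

32.68 GB

podcast episode with video: 3.370 Mbps × 1920 s × 1.05 = 6793.9 Mb
short film: 6.830 Mbps × 1238 s × 1.05 = 8878.3 Mb
TV episode: 7.600 Mbps × 3240 s × 1.05 = 25855.2 Mb
sports highlight package: 30.900 Mbps × 647 s × 1.05 = 20991.9 Mb
concert recording: 27.000 Mbps × 6720 s × 1.05 = 190512.0 Mb
lecture capture: 1.800 Mbps × 4440 s × 1.05 = 8391.6 Mb
Total: 261423.0 Mb = 32677.9 MB.
= 32.68 GB.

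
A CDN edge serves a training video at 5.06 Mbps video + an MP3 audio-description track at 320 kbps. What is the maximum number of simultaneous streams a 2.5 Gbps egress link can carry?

464

Audio: 320 kbps = 0.320 Mbps.
Per-viewer media rate: 5.380 Mbps.
2.5 Gbps = 2,500 Mbps; 2,500 / 5.380 = 464.68 → 464 viewers.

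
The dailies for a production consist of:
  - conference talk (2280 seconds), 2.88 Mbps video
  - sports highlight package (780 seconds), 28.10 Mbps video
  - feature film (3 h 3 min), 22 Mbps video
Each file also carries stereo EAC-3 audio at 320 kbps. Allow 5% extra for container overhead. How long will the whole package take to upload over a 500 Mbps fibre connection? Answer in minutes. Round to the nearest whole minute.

10 minutes

Audio: 320 kbps = 0.320 Mbps.
conference talk: 3.200 Mbps × 2280 s × 1.05 = 7660.8 Mb
sports highlight package: 28.420 Mbps × 780 s × 1.05 = 23276.0 Mb
feature film: 22.320 Mbps × 10980 s × 1.05 = 257327.3 Mb
Total: 288264.1 Mb = 36033.0 MB.
At 500 Mbps: 288264.1 / 500 = 577 s ≈ 9.61 minutes.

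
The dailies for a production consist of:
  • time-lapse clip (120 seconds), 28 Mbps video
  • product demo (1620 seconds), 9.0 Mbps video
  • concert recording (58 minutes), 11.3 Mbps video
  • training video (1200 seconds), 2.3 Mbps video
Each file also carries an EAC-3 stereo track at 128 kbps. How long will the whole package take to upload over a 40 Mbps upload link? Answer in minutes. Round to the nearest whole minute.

Audio: 128 kbps = 0.128 Mbps.
time-lapse clip: 28.128 Mbps × 120 s = 3375.4 Mb
product demo: 9.128 Mbps × 1620 s = 14787.4 Mb
concert recording: 11.428 Mbps × 3480 s = 39769.4 Mb
training video: 2.428 Mbps × 1200 s = 2913.6 Mb
Total: 60845.8 Mb = 7605.7 MB.
At 40 Mbps: 60845.8 / 40 = 1521 s ≈ 25.4 minutes.

25 minutes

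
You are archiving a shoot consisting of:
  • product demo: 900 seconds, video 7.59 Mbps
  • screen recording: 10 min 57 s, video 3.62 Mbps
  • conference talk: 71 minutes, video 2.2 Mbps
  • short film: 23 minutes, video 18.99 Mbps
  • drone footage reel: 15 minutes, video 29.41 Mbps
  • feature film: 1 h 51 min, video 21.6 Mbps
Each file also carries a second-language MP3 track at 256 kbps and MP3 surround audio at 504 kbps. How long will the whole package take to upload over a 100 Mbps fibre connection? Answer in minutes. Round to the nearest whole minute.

38 minutes

Audio total: 256 + 504 = 760 kbps = 0.760 Mbps.
product demo: 8.350 Mbps × 900 s = 7515.0 Mb
screen recording: 4.380 Mbps × 657 s = 2877.7 Mb
conference talk: 2.960 Mbps × 4260 s = 12609.6 Mb
short film: 19.750 Mbps × 1380 s = 27255.0 Mb
drone footage reel: 30.170 Mbps × 900 s = 27153.0 Mb
feature film: 22.360 Mbps × 6660 s = 148917.6 Mb
Total: 226327.9 Mb = 28291.0 MB.
At 100 Mbps: 226327.9 / 100 = 2263 s ≈ 37.7 minutes.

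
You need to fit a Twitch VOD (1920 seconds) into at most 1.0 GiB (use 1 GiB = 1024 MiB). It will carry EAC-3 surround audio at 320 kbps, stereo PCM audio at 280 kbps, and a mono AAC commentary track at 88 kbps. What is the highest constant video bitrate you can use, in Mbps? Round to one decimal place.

3.8 Mbps

Budget: 1.0 GiB = 8589.9 Mb.
Total bitrate budget: 8589.9 Mb / 1920 s = 4.474 Mbps.
Audio total: 320 + 280 + 88 = 688 kbps = 0.688 Mbps.
Video: 4.474 − 0.688 = 3.786 Mbps.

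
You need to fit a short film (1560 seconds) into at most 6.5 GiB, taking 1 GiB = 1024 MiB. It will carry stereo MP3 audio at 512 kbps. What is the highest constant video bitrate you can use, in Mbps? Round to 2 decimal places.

35.28 Mbps

Budget: 6.5 GiB = 55834.6 Mb.
Total bitrate budget: 55834.6 Mb / 1560 s = 35.791 Mbps.
Audio: 512 kbps = 0.512 Mbps.
Video: 35.791 − 0.512 = 35.279 Mbps.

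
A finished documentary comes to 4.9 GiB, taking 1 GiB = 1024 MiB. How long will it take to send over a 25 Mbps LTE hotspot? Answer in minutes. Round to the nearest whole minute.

28 minutes

File: 4.9 GiB = 42090.7 Mb.
At 25 Mbps: 42090.7 / 25 = 1683.6 s ≈ 28.1 minutes.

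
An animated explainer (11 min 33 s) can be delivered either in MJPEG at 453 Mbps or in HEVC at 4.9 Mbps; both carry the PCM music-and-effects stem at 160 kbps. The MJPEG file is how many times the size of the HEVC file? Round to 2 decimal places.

11 min 33 s = 693 s
Audio: 160 kbps = 0.160 Mbps.
MJPEG: 453.160 Mbps × 693 s = 314039.9 Mb = 39.255 GB.
HEVC: 5.060 Mbps × 693 s = 3506.6 Mb = 0.438 GB.
Ratio: 39.255 / 0.438 = 89.557.

89.56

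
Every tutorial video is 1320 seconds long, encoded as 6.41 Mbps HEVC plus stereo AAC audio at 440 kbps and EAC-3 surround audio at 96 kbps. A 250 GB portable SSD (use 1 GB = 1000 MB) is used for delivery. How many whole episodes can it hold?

218

Audio total: 440 + 96 = 536 kbps = 0.536 Mbps.
Total bitrate: 6.946 Mbps.
Per item: 6.946 Mbps × 1320 s = 9,169 Mb = 1,146 MB.
Capacity: 250 GB = 2,000,000 Mb; 218.13 items → 218 complete.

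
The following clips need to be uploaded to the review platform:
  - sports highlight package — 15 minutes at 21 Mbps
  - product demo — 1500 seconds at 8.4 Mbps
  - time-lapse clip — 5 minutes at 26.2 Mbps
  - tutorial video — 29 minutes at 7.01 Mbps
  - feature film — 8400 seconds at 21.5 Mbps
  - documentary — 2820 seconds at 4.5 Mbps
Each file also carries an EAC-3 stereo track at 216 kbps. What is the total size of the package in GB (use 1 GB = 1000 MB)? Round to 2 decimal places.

31.03 GB

Audio: 216 kbps = 0.216 Mbps.
sports highlight package: 21.216 Mbps × 900 s = 19094.4 Mb
product demo: 8.616 Mbps × 1500 s = 12924.0 Mb
time-lapse clip: 26.416 Mbps × 300 s = 7924.8 Mb
tutorial video: 7.226 Mbps × 1740 s = 12573.2 Mb
feature film: 21.716 Mbps × 8400 s = 182414.4 Mb
documentary: 4.716 Mbps × 2820 s = 13299.1 Mb
Total: 248230.0 Mb = 31028.7 MB.
= 31.03 GB.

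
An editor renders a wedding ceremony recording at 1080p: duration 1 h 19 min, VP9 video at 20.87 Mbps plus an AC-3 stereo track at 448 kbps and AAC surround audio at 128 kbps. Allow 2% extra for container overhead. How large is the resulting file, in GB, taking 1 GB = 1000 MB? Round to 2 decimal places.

1 h 19 min = 79 min = 4740 s
Audio total: 448 + 128 = 576 kbps = 0.576 Mbps.
Total bitrate: 20.87 + 0.576 = 21.446 Mbps.
Stream data: 21.446 Mbps × 4740 s = 101654.0 Mb.
With 2% container overhead: ×1.02.
103,687 Mb ÷ 8 = 12,961 MB → 12.96 GB.

12.96 GB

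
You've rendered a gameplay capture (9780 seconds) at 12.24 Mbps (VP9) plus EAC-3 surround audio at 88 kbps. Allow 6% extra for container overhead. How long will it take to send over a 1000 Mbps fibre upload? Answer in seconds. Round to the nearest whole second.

Audio: 88 kbps = 0.088 Mbps.
Total bitrate: 12.328 Mbps.
File: 12.328 Mbps × 9780 s = 120567.8 Mb.
With 6% container overhead: ×1.06. → 127801.9 Mb.
At 1000 Mbps: 127801.9 / 1000 = 127.8 s ≈ 128 seconds.

128 seconds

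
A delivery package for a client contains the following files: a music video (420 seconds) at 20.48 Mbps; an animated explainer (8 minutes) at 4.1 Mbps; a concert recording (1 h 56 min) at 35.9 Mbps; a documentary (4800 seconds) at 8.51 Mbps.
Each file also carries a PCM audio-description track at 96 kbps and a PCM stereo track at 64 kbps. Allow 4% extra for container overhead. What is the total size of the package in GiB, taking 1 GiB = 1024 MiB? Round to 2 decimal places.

36.72 GiB

Audio total: 96 + 64 = 160 kbps = 0.160 Mbps.
music video: 20.640 Mbps × 420 s × 1.04 = 9015.6 Mb
animated explainer: 4.260 Mbps × 480 s × 1.04 = 2126.6 Mb
concert recording: 36.060 Mbps × 6960 s × 1.04 = 261016.7 Mb
documentary: 8.670 Mbps × 4800 s × 1.04 = 43280.6 Mb
Total: 315439.5 Mb = 39429.9 MB.
= 36.72 GiB.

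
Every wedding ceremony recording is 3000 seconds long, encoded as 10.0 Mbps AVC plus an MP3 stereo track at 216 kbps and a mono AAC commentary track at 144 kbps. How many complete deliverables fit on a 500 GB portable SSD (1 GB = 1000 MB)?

Audio total: 216 + 144 = 360 kbps = 0.360 Mbps.
Total bitrate: 10.360 Mbps.
Per item: 10.360 Mbps × 3000 s = 31,080 Mb = 3,885 MB.
Capacity: 500 GB = 4,000,000 Mb; 128.70 items → 128 complete.

128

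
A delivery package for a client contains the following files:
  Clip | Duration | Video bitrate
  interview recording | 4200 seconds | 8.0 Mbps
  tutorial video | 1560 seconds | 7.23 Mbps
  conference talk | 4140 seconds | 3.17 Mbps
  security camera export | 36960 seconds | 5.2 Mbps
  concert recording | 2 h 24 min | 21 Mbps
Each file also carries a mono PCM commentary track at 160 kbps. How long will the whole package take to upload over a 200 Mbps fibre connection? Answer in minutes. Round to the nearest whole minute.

37 minutes

Audio: 160 kbps = 0.160 Mbps.
interview recording: 8.160 Mbps × 4200 s = 34272.0 Mb
tutorial video: 7.390 Mbps × 1560 s = 11528.4 Mb
conference talk: 3.330 Mbps × 4140 s = 13786.2 Mb
security camera export: 5.360 Mbps × 36960 s = 198105.6 Mb
concert recording: 21.160 Mbps × 8640 s = 182822.4 Mb
Total: 440514.6 Mb = 55064.3 MB.
At 200 Mbps: 440514.6 / 200 = 2203 s ≈ 36.7 minutes.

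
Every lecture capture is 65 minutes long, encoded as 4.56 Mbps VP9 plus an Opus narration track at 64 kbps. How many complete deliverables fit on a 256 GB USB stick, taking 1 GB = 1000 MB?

113

65 min = 3900 s
Audio: 64 kbps = 0.064 Mbps.
Total bitrate: 4.624 Mbps.
Per item: 4.624 Mbps × 3900 s = 18,034 Mb = 2,254 MB.
Capacity: 256 GB = 2,048,000 Mb; 113.57 items → 113 complete.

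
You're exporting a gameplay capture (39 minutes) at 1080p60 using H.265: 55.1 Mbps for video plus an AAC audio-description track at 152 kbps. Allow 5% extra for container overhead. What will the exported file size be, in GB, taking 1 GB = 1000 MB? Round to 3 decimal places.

16.969 GB

39 min = 2340 s
Audio: 152 kbps = 0.152 Mbps.
Total bitrate: 55.1 + 0.152 = 55.252 Mbps.
Stream data: 55.252 Mbps × 2340 s = 129289.7 Mb.
With 5% container overhead: ×1.05.
135,754 Mb ÷ 8 = 16,969 MB → 16.97 GB.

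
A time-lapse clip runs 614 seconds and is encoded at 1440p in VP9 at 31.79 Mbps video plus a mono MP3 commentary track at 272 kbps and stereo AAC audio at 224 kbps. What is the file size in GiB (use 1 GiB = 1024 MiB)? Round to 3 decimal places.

2.308 GiB

Audio total: 272 + 224 = 496 kbps = 0.496 Mbps.
Total bitrate: 31.79 + 0.496 = 32.286 Mbps.
Stream data: 32.286 Mbps × 614 s = 19823.6 Mb.
19,824 Mb = 2,477,950,500 bytes ÷ 1,073,741,824 = 2.308 GiB.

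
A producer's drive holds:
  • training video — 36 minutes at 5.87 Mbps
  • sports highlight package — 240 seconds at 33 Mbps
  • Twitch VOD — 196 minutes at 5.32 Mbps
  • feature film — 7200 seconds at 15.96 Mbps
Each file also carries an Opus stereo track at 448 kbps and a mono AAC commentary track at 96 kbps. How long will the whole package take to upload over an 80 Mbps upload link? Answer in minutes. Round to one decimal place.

43.7 minutes

Audio total: 448 + 96 = 544 kbps = 0.544 Mbps.
training video: 6.414 Mbps × 2160 s = 13854.2 Mb
sports highlight package: 33.544 Mbps × 240 s = 8050.6 Mb
Twitch VOD: 5.864 Mbps × 11760 s = 68960.6 Mb
feature film: 16.504 Mbps × 7200 s = 118828.8 Mb
Total: 209694.2 Mb = 26211.8 MB.
At 80 Mbps: 209694.2 / 80 = 2621 s ≈ 43.7 minutes.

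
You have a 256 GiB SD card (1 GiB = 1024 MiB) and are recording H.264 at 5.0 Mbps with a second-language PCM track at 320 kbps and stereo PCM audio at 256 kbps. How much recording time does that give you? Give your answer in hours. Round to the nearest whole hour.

110 hours

Audio total: 320 + 256 = 576 kbps = 0.576 Mbps.
Total bitrate: 5.0 + 0.576 = 5.576 Mbps.
Capacity: 256 GiB = 2,199,023 Mb.
Recording time: 2,199,023 / 5.576 = 394,373 s ≈ 110 hours.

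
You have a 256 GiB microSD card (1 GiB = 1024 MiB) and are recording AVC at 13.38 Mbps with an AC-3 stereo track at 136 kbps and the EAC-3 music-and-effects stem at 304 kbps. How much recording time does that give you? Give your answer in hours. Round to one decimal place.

Audio total: 136 + 304 = 440 kbps = 0.440 Mbps.
Total bitrate: 13.38 + 0.440 = 13.820 Mbps.
Capacity: 256 GiB = 2,199,023 Mb.
Recording time: 2,199,023 / 13.820 = 159,119 s ≈ 44.2 hours.

44.2 hours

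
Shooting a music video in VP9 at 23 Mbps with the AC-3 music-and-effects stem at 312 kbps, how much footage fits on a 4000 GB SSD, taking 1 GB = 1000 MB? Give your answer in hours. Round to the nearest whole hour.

Audio: 312 kbps = 0.312 Mbps.
Total bitrate: 23 + 0.312 = 23.312 Mbps.
Capacity: 4000 GB = 32,000,000 Mb.
Recording time: 32,000,000 / 23.312 = 1,372,684 s ≈ 381 hours.

381 hours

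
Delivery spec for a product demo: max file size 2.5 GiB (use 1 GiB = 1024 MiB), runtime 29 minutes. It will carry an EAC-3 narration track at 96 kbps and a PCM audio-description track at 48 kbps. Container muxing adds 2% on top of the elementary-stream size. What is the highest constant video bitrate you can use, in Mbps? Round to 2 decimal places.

11.96 Mbps

Budget: 2.5 GiB = 21474.8 Mb.
Stream payload after overhead: 21474.8 / 1.02 = 21053.8 Mb.
29 min = 1740 s
Total bitrate budget: 21053.8 Mb / 1740 s = 12.100 Mbps.
Audio total: 96 + 48 = 144 kbps = 0.144 Mbps.
Video: 12.100 − 0.144 = 11.956 Mbps.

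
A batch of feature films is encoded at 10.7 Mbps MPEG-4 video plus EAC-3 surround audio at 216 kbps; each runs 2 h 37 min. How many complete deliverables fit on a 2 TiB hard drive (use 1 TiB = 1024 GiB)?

2 h 37 min = 157 min = 9420 s
Audio: 216 kbps = 0.216 Mbps.
Total bitrate: 10.916 Mbps.
Per item: 10.916 Mbps × 9420 s = 102,829 Mb = 12,854 MB.
Capacity: 2 TiB = 17,592,186 Mb; 171.08 items → 171 complete.

171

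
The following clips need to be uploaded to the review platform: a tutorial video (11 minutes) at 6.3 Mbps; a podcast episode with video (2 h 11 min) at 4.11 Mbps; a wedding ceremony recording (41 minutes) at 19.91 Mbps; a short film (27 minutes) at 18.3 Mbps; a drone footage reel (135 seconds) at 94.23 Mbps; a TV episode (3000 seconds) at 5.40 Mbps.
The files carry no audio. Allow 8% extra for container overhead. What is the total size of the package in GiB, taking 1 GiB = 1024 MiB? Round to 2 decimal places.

18.11 GiB

tutorial video: 6.300 Mbps × 660 s × 1.08 = 4490.6 Mb
podcast episode with video: 4.110 Mbps × 7860 s × 1.08 = 34889.0 Mb
wedding ceremony recording: 19.910 Mbps × 2460 s × 1.08 = 52896.9 Mb
short film: 18.300 Mbps × 1620 s × 1.08 = 32017.7 Mb
drone footage reel: 94.230 Mbps × 135 s × 1.08 = 13738.7 Mb
TV episode: 5.400 Mbps × 3000 s × 1.08 = 17496.0 Mb
Total: 155528.9 Mb = 19441.1 MB.
= 18.11 GiB.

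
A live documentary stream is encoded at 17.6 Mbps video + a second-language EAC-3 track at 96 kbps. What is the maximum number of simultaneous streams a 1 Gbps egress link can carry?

Audio: 96 kbps = 0.096 Mbps.
Per-viewer media rate: 17.696 Mbps.
1 Gbps = 1,000 Mbps; 1,000 / 17.696 = 56.51 → 56 viewers.

56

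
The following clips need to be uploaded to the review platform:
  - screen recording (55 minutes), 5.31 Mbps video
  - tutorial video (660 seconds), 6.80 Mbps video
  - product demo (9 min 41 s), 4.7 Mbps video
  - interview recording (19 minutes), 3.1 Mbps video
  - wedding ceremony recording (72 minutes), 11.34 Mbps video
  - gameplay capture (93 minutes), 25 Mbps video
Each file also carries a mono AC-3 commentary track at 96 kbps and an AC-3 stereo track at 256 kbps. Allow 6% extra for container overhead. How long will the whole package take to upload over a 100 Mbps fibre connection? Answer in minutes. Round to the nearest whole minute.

39 minutes

Audio total: 96 + 256 = 352 kbps = 0.352 Mbps.
screen recording: 5.662 Mbps × 3300 s × 1.06 = 19805.7 Mb
tutorial video: 7.152 Mbps × 660 s × 1.06 = 5003.5 Mb
product demo: 5.052 Mbps × 581 s × 1.06 = 3111.3 Mb
interview recording: 3.452 Mbps × 1140 s × 1.06 = 4171.4 Mb
wedding ceremony recording: 11.692 Mbps × 4320 s × 1.06 = 53540.0 Mb
gameplay capture: 25.352 Mbps × 5580 s × 1.06 = 149952.0 Mb
Total: 235584.0 Mb = 29448.0 MB.
At 100 Mbps: 235584.0 / 100 = 2356 s ≈ 39.3 minutes.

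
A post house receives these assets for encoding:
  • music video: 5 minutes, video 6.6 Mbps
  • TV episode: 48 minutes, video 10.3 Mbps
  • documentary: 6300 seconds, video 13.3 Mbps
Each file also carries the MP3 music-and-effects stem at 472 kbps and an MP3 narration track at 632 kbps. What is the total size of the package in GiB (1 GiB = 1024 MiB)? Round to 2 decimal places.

14.66 GiB

Audio total: 472 + 632 = 1104 kbps = 1.104 Mbps.
music video: 7.704 Mbps × 300 s = 2311.2 Mb
TV episode: 11.404 Mbps × 2880 s = 32843.5 Mb
documentary: 14.404 Mbps × 6300 s = 90745.2 Mb
Total: 125899.9 Mb = 15737.5 MB.
= 14.66 GiB.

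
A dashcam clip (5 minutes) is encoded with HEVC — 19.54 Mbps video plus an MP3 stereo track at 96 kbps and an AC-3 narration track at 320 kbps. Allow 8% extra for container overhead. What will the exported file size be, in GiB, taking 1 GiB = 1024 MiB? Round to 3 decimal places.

5 min = 300 s
Audio total: 96 + 320 = 416 kbps = 0.416 Mbps.
Total bitrate: 19.54 + 0.416 = 19.956 Mbps.
Stream data: 19.956 Mbps × 300 s = 5986.8 Mb.
With 8% container overhead: ×1.08.
6,466 Mb = 808,218,000 bytes ÷ 1,073,741,824 = 0.7527 GiB.

0.753 GiB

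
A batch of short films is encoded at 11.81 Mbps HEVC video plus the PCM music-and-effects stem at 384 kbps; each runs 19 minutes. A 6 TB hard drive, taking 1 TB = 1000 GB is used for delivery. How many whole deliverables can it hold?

3452

19 min = 1140 s
Audio: 384 kbps = 0.384 Mbps.
Total bitrate: 12.194 Mbps.
Per item: 12.194 Mbps × 1140 s = 13,901 Mb = 1,738 MB.
Capacity: 6 TB = 48,000,000 Mb; 3452.95 items → 3452 complete.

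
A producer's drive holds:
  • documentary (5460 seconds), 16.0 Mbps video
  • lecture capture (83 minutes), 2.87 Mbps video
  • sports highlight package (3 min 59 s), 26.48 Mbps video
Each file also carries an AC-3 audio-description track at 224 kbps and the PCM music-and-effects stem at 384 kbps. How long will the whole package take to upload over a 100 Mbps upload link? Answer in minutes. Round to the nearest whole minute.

Audio total: 224 + 384 = 608 kbps = 0.608 Mbps.
documentary: 16.608 Mbps × 5460 s = 90679.7 Mb
lecture capture: 3.478 Mbps × 4980 s = 17320.4 Mb
sports highlight package: 27.088 Mbps × 239 s = 6474.0 Mb
Total: 114474.2 Mb = 14309.3 MB.
At 100 Mbps: 114474.2 / 100 = 1145 s ≈ 19.1 minutes.

19 minutes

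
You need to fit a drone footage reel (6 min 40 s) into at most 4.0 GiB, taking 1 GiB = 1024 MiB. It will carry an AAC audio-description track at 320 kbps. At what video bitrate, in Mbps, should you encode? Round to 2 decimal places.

85.58 Mbps

Budget: 4.0 GiB = 34359.7 Mb.
6 min 40 s = 400 s
Total bitrate budget: 34359.7 Mb / 400 s = 85.899 Mbps.
Audio: 320 kbps = 0.320 Mbps.
Video: 85.899 − 0.320 = 85.579 Mbps.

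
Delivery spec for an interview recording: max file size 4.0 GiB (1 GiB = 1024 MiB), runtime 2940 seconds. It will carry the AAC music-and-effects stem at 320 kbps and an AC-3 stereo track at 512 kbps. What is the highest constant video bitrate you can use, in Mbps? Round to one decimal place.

Budget: 4.0 GiB = 34359.7 Mb.
Total bitrate budget: 34359.7 Mb / 2940 s = 11.687 Mbps.
Audio total: 320 + 512 = 832 kbps = 0.832 Mbps.
Video: 11.687 − 0.832 = 10.855 Mbps.

10.9 Mbps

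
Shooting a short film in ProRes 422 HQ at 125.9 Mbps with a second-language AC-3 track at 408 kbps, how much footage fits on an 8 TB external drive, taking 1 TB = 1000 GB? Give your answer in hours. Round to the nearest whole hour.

Audio: 408 kbps = 0.408 Mbps.
Total bitrate: 125.9 + 0.408 = 126.308 Mbps.
Capacity: 8 TB = 64,000,000 Mb.
Recording time: 64,000,000 / 126.308 = 506,698 s ≈ 141 hours.

141 hours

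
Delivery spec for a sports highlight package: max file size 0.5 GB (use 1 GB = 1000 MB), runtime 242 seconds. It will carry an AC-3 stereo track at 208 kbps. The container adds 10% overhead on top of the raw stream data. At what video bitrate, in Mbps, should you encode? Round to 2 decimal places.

14.82 Mbps

Budget: 0.5 GB = 4000.0 Mb.
Stream payload after overhead: 4000.0 / 1.10 = 3636.4 Mb.
Total bitrate budget: 3636.4 Mb / 242 s = 15.026 Mbps.
Audio: 208 kbps = 0.208 Mbps.
Video: 15.026 − 0.208 = 14.818 Mbps.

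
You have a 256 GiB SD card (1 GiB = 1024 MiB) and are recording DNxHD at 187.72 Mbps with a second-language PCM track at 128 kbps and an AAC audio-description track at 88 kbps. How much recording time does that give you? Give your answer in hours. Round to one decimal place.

Audio total: 128 + 88 = 216 kbps = 0.216 Mbps.
Total bitrate: 187.72 + 0.216 = 187.936 Mbps.
Capacity: 256 GiB = 2,199,023 Mb.
Recording time: 2,199,023 / 187.936 = 11,701 s ≈ 3.25 hours.

3.3 hours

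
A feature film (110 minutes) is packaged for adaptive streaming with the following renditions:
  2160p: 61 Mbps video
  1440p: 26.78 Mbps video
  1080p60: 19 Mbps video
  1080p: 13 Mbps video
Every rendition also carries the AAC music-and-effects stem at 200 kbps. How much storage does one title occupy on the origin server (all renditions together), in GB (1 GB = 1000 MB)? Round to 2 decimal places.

99.48 GB

110 min = 6600 s
Audio: 200 kbps = 0.200 Mbps.
Sum of rendition bitrates: (61+0.200) + (26.78+0.200) + (19+0.200) + (13+0.200) = 120.580 Mbps.
× 6600 s = 795,828 Mb = 99,478 MB = 99.48 GB.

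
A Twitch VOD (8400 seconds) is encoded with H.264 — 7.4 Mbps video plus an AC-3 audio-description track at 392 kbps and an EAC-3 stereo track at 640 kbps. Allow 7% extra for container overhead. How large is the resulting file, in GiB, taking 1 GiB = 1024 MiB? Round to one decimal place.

Audio total: 392 + 640 = 1032 kbps = 1.032 Mbps.
Total bitrate: 7.4 + 1.032 = 8.432 Mbps.
Stream data: 8.432 Mbps × 8400 s = 70828.8 Mb.
With 7% container overhead: ×1.07.
75,787 Mb = 9,473,352,000 bytes ÷ 1,073,741,824 = 8.823 GiB.

8.8 GiB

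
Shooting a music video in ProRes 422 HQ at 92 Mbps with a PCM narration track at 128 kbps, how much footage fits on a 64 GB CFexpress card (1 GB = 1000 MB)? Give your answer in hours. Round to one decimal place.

Audio: 128 kbps = 0.128 Mbps.
Total bitrate: 92 + 0.128 = 92.128 Mbps.
Capacity: 64 GB = 512,000 Mb.
Recording time: 512,000 / 92.128 = 5,557 s ≈ 1.54 hours.

1.5 hours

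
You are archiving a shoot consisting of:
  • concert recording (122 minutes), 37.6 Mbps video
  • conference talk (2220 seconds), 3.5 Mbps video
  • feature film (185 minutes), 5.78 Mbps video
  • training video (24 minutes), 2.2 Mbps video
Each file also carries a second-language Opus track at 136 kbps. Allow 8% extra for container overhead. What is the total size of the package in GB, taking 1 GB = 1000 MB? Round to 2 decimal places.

Audio: 136 kbps = 0.136 Mbps.
concert recording: 37.736 Mbps × 7320 s × 1.08 = 298325.7 Mb
conference talk: 3.636 Mbps × 2220 s × 1.08 = 8717.7 Mb
feature film: 5.916 Mbps × 11100 s × 1.08 = 70921.0 Mb
training video: 2.336 Mbps × 1440 s × 1.08 = 3632.9 Mb
Total: 381597.4 Mb = 47699.7 MB.
= 47.70 GB.

47.70 GB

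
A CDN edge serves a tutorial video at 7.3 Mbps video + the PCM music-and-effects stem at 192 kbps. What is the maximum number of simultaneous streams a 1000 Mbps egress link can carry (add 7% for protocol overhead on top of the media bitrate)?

124

Audio: 192 kbps = 0.192 Mbps.
Per-viewer media rate: 7.492 Mbps.
On the wire with 7% overhead: 8.016 Mbps.
1000 Mbps = 1,000 Mbps; 1,000 / 8.016 = 124.74 → 124 viewers.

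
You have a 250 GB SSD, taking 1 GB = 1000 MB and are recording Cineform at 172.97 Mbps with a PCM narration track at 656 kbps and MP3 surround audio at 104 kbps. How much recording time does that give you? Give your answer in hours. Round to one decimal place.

3.2 hours

Audio total: 656 + 104 = 760 kbps = 0.760 Mbps.
Total bitrate: 172.97 + 0.760 = 173.730 Mbps.
Capacity: 250 GB = 2,000,000 Mb.
Recording time: 2,000,000 / 173.730 = 11,512 s ≈ 3.20 hours.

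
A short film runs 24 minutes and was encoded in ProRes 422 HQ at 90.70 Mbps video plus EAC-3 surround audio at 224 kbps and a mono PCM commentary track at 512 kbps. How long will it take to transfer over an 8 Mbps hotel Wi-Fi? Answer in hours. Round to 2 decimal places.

24 min = 1440 s
Audio total: 224 + 512 = 736 kbps = 0.736 Mbps.
Total bitrate: 91.436 Mbps.
File: 91.436 Mbps × 1440 s = 131667.8 Mb.
At 8 Mbps: 131667.8 / 8 = 16458.5 s ≈ 4.57 hours.

4.57 hours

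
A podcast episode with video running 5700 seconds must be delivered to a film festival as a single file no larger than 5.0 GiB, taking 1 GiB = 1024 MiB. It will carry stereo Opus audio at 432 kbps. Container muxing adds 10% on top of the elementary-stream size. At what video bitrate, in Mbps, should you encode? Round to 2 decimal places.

6.42 Mbps

Budget: 5.0 GiB = 42949.7 Mb.
Stream payload after overhead: 42949.7 / 1.10 = 39045.2 Mb.
Total bitrate budget: 39045.2 Mb / 5700 s = 6.850 Mbps.
Audio: 432 kbps = 0.432 Mbps.
Video: 6.850 − 0.432 = 6.418 Mbps.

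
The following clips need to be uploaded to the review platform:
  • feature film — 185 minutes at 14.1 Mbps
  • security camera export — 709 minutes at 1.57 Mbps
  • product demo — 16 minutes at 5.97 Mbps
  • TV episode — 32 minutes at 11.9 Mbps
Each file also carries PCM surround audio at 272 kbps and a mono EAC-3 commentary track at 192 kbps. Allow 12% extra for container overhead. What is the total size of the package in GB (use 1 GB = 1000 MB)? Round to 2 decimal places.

Audio total: 272 + 192 = 464 kbps = 0.464 Mbps.
feature film: 14.564 Mbps × 11100 s × 1.12 = 181059.6 Mb
security camera export: 2.034 Mbps × 42540 s × 1.12 = 96909.5 Mb
product demo: 6.434 Mbps × 960 s × 1.12 = 6917.8 Mb
TV episode: 12.364 Mbps × 1920 s × 1.12 = 26587.5 Mb
Total: 311474.6 Mb = 38934.3 MB.
= 38.93 GB.

38.93 GB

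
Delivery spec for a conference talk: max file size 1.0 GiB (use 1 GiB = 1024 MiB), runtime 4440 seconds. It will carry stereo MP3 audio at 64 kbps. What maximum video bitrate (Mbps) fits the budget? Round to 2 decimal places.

1.87 Mbps

Budget: 1.0 GiB = 8589.9 Mb.
Total bitrate budget: 8589.9 Mb / 4440 s = 1.935 Mbps.
Audio: 64 kbps = 0.064 Mbps.
Video: 1.935 − 0.064 = 1.871 Mbps.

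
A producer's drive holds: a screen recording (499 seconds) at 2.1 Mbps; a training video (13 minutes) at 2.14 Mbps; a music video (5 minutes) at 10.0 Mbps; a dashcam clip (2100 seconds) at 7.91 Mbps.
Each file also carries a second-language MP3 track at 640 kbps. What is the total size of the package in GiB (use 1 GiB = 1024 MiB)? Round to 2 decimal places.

2.87 GiB

Audio: 640 kbps = 0.640 Mbps.
screen recording: 2.740 Mbps × 499 s = 1367.3 Mb
training video: 2.780 Mbps × 780 s = 2168.4 Mb
music video: 10.640 Mbps × 300 s = 3192.0 Mb
dashcam clip: 8.550 Mbps × 2100 s = 17955.0 Mb
Total: 24682.7 Mb = 3085.3 MB.
= 2.873 GiB.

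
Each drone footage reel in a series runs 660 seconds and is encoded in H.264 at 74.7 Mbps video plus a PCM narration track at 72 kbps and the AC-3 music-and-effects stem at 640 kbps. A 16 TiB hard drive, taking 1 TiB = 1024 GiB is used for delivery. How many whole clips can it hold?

Audio total: 72 + 640 = 712 kbps = 0.712 Mbps.
Total bitrate: 75.412 Mbps.
Per item: 75.412 Mbps × 660 s = 49,772 Mb = 6,221 MB.
Capacity: 16 TiB = 140,737,488 Mb; 2827.65 items → 2827 complete.

2827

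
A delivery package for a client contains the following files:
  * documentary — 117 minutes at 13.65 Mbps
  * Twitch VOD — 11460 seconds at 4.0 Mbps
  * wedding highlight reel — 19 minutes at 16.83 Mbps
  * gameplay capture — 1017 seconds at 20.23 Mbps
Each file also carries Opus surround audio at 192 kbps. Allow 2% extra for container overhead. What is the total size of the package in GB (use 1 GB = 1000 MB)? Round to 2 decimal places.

23.64 GB

Audio: 192 kbps = 0.192 Mbps.
documentary: 13.842 Mbps × 7020 s × 1.02 = 99114.3 Mb
Twitch VOD: 4.192 Mbps × 11460 s × 1.02 = 49001.1 Mb
wedding highlight reel: 17.022 Mbps × 1140 s × 1.02 = 19793.2 Mb
gameplay capture: 20.422 Mbps × 1017 s × 1.02 = 21184.6 Mb
Total: 189093.1 Mb = 23636.6 MB.
= 23.64 GB.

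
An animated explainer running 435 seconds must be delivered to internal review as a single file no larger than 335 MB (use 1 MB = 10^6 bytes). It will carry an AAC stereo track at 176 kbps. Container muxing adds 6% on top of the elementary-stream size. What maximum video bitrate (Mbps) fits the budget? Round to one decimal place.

Budget: 335 MB = 2680.0 Mb.
Stream payload after overhead: 2680.0 / 1.06 = 2528.3 Mb.
Total bitrate budget: 2528.3 Mb / 435 s = 5.812 Mbps.
Audio: 176 kbps = 0.176 Mbps.
Video: 5.812 − 0.176 = 5.636 Mbps.

5.6 Mbps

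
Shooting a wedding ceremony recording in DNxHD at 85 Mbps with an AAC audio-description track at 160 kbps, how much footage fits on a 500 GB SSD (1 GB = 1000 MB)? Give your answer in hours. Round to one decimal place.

13.0 hours

Audio: 160 kbps = 0.160 Mbps.
Total bitrate: 85 + 0.160 = 85.160 Mbps.
Capacity: 500 GB = 4,000,000 Mb.
Recording time: 4,000,000 / 85.160 = 46,970 s ≈ 13.0 hours.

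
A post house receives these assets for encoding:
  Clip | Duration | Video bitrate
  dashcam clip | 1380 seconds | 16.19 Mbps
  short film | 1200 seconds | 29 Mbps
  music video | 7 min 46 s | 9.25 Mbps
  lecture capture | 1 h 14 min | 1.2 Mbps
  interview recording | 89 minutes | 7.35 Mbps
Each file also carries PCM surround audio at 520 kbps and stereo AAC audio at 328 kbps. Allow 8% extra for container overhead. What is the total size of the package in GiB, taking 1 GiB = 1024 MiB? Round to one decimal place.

14.7 GiB

Audio total: 520 + 328 = 848 kbps = 0.848 Mbps.
dashcam clip: 17.038 Mbps × 1380 s × 1.08 = 25393.4 Mb
short film: 29.848 Mbps × 1200 s × 1.08 = 38683.0 Mb
music video: 10.098 Mbps × 466 s × 1.08 = 5082.1 Mb
lecture capture: 2.048 Mbps × 4440 s × 1.08 = 9820.6 Mb
interview recording: 8.198 Mbps × 5340 s × 1.08 = 47279.5 Mb
Total: 126258.6 Mb = 15782.3 MB.
= 14.70 GiB.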